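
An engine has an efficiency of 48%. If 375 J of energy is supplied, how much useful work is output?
W_out = η·W_in = 0.48·375 = 180.0 J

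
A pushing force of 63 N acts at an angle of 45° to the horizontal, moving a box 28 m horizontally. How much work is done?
W = F·d·cosθ = (63)(28)cos(45°) = 1247 J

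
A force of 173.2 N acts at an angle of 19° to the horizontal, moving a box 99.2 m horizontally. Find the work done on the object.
W = F·d·cosθ = (173.2)(99.2)cos(19°) = 16250 J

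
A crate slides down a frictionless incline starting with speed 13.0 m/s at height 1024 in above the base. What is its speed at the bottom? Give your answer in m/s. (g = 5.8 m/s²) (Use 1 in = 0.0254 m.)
Convert to SI: v₀ = 13.0 m/s, h = 26.0096 m
½mv₀² + mgh = ½mv² ⇒ v = √(v₀² + 2gh) = √(13.0² + 2·5.8·26.0096) = 21.7 m/s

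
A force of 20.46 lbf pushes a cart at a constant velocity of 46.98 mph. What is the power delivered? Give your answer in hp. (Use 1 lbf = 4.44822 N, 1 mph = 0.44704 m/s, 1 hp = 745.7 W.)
Convert to SI: F = 91.0106 N, v = 21.0019 m/s
P = Fv = (91.0106)(21.0019) = 1911.4 W = 2.563 hp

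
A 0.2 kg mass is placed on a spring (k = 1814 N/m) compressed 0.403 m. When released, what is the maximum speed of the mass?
½kx² = ½mv² ⇒ v = x√(k/m) = (0.403)√(1814/0.2) = 38.38 m/s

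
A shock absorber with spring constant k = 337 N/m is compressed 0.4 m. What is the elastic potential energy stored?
PE = ½kx² = ½(337)(0.4)² = 26.96 J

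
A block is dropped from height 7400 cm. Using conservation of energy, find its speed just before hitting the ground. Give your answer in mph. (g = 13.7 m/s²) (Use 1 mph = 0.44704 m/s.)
Convert to SI: h = 74.0 m
mgh = ½mv² ⇒ v = √(2gh) = √(2·13.7·74.0) = 45.0289 m/s = 100.7 mph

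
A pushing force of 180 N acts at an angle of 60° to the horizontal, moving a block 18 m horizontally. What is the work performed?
W = F·d·cosθ = (180)(18)cos(60°) = 1620 J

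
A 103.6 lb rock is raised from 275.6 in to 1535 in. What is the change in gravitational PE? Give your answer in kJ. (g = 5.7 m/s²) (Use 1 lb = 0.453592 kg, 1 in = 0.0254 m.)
Convert to SI: m = 46.9921 kg, Δh = 31.9888 m
ΔPE = mgΔh = (46.9921)(5.7)(31.9888) = 8568.35 J = 8.568 kJ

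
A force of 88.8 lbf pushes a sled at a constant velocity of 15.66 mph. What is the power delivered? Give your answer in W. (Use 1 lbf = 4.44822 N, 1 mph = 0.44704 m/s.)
Convert to SI: F = 395.002 N, v = 7.00065 m/s
P = Fv = (395.002)(7.00065) = 2765 W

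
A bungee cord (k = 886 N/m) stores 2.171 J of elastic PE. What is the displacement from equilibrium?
x = √(2·PE/k) = √(2·2.171/886) = 0.07 m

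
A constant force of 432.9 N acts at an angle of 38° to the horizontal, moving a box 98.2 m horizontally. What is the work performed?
W = F·d·cosθ = (432.9)(98.2)cos(38°) = 33500 J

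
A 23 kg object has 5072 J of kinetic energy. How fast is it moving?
v = √(2·KE/m) = √(2·5072/23) = 21.0 m/s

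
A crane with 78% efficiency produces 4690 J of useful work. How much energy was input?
W_in = W_out/η = 4690/0.78 = 6013 J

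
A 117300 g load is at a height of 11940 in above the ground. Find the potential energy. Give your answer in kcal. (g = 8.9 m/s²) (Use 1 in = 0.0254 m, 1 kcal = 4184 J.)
Convert to SI: m = 117.3 kg, h = 303.276 m
PE = mgh = (117.3)(8.9)(303.276) = 316611 J = 75.67 kcal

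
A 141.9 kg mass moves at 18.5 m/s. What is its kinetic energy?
KE = ½mv² = ½(141.9)(18.5)² = 24280 J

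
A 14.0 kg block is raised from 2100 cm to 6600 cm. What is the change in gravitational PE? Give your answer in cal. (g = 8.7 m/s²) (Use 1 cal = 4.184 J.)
Convert to SI: m = 14.0 kg, Δh = 45.0 m
ΔPE = mgΔh = (14.0)(8.7)(45.0) = 5481.0 J = 1310 cal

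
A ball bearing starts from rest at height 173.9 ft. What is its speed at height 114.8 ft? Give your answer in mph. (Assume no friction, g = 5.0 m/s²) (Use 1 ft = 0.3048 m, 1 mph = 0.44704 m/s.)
Convert to SI: h₁−h₂ = 18.0137 m
mgh₁ = mgh₂ + ½mv² ⇒ v = √(2g(h₁−h₂)) = √(2·5.0·18.0137) = 13.4215 m/s = 30.02 mph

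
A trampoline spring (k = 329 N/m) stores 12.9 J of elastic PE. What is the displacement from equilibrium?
x = √(2·PE/k) = √(2·12.9/329) = 0.28 m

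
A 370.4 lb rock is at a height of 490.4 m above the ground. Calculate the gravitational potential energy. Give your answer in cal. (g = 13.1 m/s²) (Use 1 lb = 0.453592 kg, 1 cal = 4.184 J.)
Convert to SI: m = 168.01 kg, h = 490.4 m
PE = mgh = (168.01)(13.1)(490.4) = 1079340 J = 258000 cal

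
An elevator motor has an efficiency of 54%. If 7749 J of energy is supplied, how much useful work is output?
W_out = η·W_in = 0.54·7749 = 4184.46 J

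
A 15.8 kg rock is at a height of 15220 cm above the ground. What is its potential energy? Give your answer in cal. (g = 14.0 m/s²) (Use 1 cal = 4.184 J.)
Convert to SI: m = 15.8 kg, h = 152.2 m
PE = mgh = (15.8)(14.0)(152.2) = 33666.6 J = 8047 cal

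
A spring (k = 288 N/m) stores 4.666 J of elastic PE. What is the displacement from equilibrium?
x = √(2·PE/k) = √(2·4.666/288) = 0.18 m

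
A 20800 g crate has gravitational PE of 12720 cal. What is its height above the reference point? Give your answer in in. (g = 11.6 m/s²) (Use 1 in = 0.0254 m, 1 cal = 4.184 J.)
Convert to SI: m = 20.8 kg, PE = 53220.5 J
h = PE/(mg) = 53220.5/(20.8·11.6) = 220.576 m = 8684 in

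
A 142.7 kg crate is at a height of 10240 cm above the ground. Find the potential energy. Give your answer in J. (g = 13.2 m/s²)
Convert to SI: m = 142.7 kg, h = 102.4 m
PE = mgh = (142.7)(13.2)(102.4) = 192900 J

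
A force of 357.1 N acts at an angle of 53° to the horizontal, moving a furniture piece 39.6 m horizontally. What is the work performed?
W = F·d·cosθ = (357.1)(39.6)cos(53°) = 8510 J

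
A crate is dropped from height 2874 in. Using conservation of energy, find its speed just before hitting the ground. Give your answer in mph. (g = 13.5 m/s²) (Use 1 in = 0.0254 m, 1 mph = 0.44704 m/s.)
Convert to SI: h = 72.9996 m
mgh = ½mv² ⇒ v = √(2gh) = √(2·13.5·72.9996) = 44.3958 m/s = 99.31 mph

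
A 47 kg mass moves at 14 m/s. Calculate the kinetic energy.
KE = ½mv² = ½(47)(14)² = 4606.0 J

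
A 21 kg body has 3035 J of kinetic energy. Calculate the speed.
v = √(2·KE/m) = √(2·3035/21) = 17.0 m/s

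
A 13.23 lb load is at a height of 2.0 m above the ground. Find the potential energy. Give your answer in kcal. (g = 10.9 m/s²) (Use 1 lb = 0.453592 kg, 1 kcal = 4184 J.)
Convert to SI: m = 6.00102 kg, h = 2.0 m
PE = mgh = (6.00102)(10.9)(2.0) = 130.822 J = 0.03127 kcal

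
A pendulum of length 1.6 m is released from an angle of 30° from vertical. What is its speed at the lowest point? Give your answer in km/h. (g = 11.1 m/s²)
h = L(1 − cosθ) = 1.6(1 − cos30°) = 0.214359 m
v = √(2gh) = √(2·11.1·0.214359) = 2.18146 m/s = 7.853 km/h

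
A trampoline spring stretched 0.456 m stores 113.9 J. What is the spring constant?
k = 2·PE/x² = 2·113.9/(0.456)² = 1096 N/m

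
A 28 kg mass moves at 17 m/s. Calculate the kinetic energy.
KE = ½mv² = ½(28)(17)² = 4046.0 J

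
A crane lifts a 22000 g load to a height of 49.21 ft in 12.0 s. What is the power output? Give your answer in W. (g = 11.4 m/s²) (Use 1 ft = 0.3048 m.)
Convert to SI: m = 22.0 kg, h = 14.9992 m, t = 12.0 s
P = mgh/t = (22.0)(11.4)(14.9992)/12.0 = 313.5 W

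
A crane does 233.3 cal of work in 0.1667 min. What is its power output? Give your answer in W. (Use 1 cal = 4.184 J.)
Convert to SI: W = 976.127 J, t = 10.002 s
P = W/t = 976.127/10.002 = 97.59 W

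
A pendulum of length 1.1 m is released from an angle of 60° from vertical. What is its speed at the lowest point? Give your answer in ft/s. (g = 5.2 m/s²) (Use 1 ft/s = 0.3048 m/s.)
h = L(1 − cosθ) = 1.1(1 − cos60°) = 0.55 m
v = √(2gh) = √(2·5.2·0.55) = 2.39165 m/s = 7.847 ft/s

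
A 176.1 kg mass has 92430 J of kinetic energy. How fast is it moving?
v = √(2·KE/m) = √(2·92430/176.1) = 32.4 m/s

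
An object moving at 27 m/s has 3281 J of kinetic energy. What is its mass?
m = 2·KE/v² = 2·3281/(27)² = 9.001 kg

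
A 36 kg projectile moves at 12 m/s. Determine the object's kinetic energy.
KE = ½mv² = ½(36)(12)² = 2592.0 J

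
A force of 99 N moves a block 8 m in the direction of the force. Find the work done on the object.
W = F·d = (99)(8) = 792.0 J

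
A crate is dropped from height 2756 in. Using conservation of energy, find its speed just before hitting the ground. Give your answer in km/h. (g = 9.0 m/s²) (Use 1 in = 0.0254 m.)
Convert to SI: h = 70.0024 m
mgh = ½mv² ⇒ v = √(2gh) = √(2·9.0·70.0024) = 35.4971 m/s = 127.8 km/h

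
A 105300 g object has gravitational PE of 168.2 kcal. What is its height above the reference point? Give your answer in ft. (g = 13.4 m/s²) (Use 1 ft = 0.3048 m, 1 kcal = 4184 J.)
Convert to SI: m = 105.3 kg, PE = 703749 J
h = PE/(mg) = 703749/(105.3·13.4) = 498.752 m = 1636 ft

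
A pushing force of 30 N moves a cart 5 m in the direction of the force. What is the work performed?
W = F·d = (30)(5) = 150.0 J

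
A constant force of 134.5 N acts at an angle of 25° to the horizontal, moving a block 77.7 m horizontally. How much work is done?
W = F·d·cosθ = (134.5)(77.7)cos(25°) = 9472 J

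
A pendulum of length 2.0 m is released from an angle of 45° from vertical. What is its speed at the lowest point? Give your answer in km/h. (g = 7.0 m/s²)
h = L(1 − cosθ) = 2.0(1 − cos45°) = 0.585786 m
v = √(2gh) = √(2·7.0·0.585786) = 2.86374 m/s = 10.31 km/h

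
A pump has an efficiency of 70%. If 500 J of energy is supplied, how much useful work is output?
W_out = η·W_in = 0.7·500 = 350.0 J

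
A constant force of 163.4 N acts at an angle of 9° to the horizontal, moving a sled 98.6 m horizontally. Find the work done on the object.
W = F·d·cosθ = (163.4)(98.6)cos(9°) = 15910 J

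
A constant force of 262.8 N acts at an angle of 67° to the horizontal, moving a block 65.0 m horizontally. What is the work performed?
W = F·d·cosθ = (262.8)(65.0)cos(67°) = 6674 J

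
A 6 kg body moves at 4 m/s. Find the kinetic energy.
KE = ½mv² = ½(6)(4)² = 48.0 J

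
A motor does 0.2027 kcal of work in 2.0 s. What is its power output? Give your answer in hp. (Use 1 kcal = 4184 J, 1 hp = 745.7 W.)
Convert to SI: W = 848.097 J, t = 2.0 s
P = W/t = 848.097/2.0 = 424.048 W = 0.5687 hp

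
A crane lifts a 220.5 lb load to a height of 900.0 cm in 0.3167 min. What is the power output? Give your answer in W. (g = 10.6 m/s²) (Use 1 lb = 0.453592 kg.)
Convert to SI: m = 100.017 kg, h = 9.0 m, t = 19.002 s
P = mgh/t = (100.017)(10.6)(9.0)/19.002 = 502.1 W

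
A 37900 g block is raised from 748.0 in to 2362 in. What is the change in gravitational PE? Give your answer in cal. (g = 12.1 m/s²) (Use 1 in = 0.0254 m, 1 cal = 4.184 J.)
Convert to SI: m = 37.9 kg, Δh = 40.9956 m
ΔPE = mgΔh = (37.9)(12.1)(40.9956) = 18800.2 J = 4493 cal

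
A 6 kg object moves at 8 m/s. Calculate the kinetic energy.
KE = ½mv² = ½(6)(8)² = 192.0 J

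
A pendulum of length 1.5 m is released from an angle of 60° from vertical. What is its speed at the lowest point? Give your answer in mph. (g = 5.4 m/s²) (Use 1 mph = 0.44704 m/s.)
h = L(1 − cosθ) = 1.5(1 − cos60°) = 0.75 m
v = √(2gh) = √(2·5.4·0.75) = 2.84605 m/s = 6.366 mph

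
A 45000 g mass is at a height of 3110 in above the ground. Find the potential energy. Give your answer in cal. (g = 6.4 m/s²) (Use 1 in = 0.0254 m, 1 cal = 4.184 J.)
Convert to SI: m = 45.0 kg, h = 78.994 m
PE = mgh = (45.0)(6.4)(78.994) = 22750.3 J = 5437 cal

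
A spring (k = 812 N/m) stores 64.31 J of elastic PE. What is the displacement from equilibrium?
x = √(2·PE/k) = √(2·64.31/812) = 0.398 m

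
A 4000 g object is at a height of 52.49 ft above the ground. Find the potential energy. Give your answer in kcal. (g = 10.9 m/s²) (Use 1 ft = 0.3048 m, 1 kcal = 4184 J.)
Convert to SI: m = 4.0 kg, h = 15.999 m
PE = mgh = (4.0)(10.9)(15.999) = 697.554 J = 0.1667 kcal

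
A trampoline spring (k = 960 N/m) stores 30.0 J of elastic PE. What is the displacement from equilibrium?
x = √(2·PE/k) = √(2·30.0/960) = 0.25 m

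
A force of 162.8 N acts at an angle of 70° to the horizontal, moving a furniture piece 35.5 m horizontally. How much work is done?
W = F·d·cosθ = (162.8)(35.5)cos(70°) = 1977 J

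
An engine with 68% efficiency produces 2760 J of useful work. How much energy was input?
W_in = W_out/η = 2760/0.68 = 4059 J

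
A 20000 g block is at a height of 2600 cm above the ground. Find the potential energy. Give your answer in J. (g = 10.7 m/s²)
Convert to SI: m = 20.0 kg, h = 26.0 m
PE = mgh = (20.0)(10.7)(26.0) = 5564 J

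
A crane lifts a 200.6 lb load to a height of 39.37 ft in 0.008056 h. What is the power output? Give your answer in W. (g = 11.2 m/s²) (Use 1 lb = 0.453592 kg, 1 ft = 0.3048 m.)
Convert to SI: m = 90.9906 kg, h = 12.0 m, t = 29.0016 s
P = mgh/t = (90.9906)(11.2)(12.0)/29.0016 = 421.7 W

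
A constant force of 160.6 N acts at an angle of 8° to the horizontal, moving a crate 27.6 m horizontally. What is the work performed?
W = F·d·cosθ = (160.6)(27.6)cos(8°) = 4389 J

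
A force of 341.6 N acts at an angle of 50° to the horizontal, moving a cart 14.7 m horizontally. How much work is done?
W = F·d·cosθ = (341.6)(14.7)cos(50°) = 3228 J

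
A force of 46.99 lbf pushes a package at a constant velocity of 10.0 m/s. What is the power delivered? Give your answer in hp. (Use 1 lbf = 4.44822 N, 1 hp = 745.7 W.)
Convert to SI: F = 209.022 N, v = 10.0 m/s
P = Fv = (209.022)(10.0) = 2090.22 W = 2.803 hp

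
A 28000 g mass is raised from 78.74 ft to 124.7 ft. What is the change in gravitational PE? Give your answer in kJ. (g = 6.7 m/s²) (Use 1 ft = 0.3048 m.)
Convert to SI: m = 28.0 kg, Δh = 14.0086 m
ΔPE = mgΔh = (28.0)(6.7)(14.0086) = 2628.01 J = 2.628 kJ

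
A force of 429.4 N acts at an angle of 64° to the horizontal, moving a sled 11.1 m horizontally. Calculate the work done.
W = F·d·cosθ = (429.4)(11.1)cos(64°) = 2089 J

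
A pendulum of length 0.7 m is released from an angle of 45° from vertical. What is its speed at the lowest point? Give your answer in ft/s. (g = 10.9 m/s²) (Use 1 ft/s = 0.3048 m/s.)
h = L(1 − cosθ) = 0.7(1 − cos45°) = 0.205025 m
v = √(2gh) = √(2·10.9·0.205025) = 2.11413 m/s = 6.936 ft/s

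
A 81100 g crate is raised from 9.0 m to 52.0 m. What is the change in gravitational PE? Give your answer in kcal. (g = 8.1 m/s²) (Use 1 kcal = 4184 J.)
Convert to SI: m = 81.1 kg, Δh = 43.0 m
ΔPE = mgΔh = (81.1)(8.1)(43.0) = 28247.1 J = 6.751 kcal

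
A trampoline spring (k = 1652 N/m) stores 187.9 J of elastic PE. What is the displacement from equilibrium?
x = √(2·PE/k) = √(2·187.9/1652) = 0.477 m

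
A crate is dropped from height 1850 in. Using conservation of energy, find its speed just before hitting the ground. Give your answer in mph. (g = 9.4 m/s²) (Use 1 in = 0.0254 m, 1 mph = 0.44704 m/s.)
Convert to SI: h = 46.99 m
mgh = ½mv² ⇒ v = √(2gh) = √(2·9.4·46.99) = 29.7222 m/s = 66.49 mph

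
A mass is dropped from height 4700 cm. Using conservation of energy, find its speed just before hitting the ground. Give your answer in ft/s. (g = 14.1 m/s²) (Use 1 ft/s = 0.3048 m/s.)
Convert to SI: h = 47.0 m
mgh = ½mv² ⇒ v = √(2gh) = √(2·14.1·47.0) = 36.406 m/s = 119.4 ft/s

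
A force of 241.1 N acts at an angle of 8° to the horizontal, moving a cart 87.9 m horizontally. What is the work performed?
W = F·d·cosθ = (241.1)(87.9)cos(8°) = 20990 J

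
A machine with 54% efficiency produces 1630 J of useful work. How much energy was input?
W_in = W_out/η = 1630/0.54 = 3019 J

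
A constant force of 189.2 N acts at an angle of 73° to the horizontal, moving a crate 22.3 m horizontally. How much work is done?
W = F·d·cosθ = (189.2)(22.3)cos(73°) = 1234 J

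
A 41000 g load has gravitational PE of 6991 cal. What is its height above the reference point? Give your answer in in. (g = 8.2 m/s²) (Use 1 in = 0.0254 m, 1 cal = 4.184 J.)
Convert to SI: m = 41.0 kg, PE = 29250.3 J
h = PE/(mg) = 29250.3/(41.0·8.2) = 87.0028 m = 3425 in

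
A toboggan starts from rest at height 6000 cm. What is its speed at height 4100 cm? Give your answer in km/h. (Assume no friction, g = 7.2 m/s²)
Convert to SI: h₁−h₂ = 19.0 m
mgh₁ = mgh₂ + ½mv² ⇒ v = √(2g(h₁−h₂)) = √(2·7.2·19.0) = 16.5409 m/s = 59.55 km/h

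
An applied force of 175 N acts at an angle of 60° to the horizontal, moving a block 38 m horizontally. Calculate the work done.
W = F·d·cosθ = (175)(38)cos(60°) = 3325 J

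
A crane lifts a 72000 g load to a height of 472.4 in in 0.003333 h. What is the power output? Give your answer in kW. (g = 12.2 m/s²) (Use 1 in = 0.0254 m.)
Convert to SI: m = 72.0 kg, h = 11.999 m, t = 11.9988 s
P = mgh/t = (72.0)(12.2)(11.999)/11.9988 = 878.412 W = 0.8784 kW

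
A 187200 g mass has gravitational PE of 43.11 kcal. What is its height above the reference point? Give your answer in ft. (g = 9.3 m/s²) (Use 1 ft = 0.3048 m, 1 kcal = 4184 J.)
Convert to SI: m = 187.2 kg, PE = 180372 J
h = PE/(mg) = 180372/(187.2·9.3) = 103.605 m = 339.9 ft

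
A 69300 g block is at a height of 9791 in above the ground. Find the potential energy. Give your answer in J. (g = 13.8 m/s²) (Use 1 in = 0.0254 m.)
Convert to SI: m = 69.3 kg, h = 248.691 m
PE = mgh = (69.3)(13.8)(248.691) = 237800 J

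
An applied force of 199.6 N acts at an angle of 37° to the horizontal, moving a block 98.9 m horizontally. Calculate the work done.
W = F·d·cosθ = (199.6)(98.9)cos(37°) = 15770 J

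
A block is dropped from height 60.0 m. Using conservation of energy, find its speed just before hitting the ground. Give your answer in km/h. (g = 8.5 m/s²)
mgh = ½mv² ⇒ v = √(2gh) = √(2·8.5·60.0) = 31.9374 m/s = 115.0 km/h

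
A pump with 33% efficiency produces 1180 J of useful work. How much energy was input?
W_in = W_out/η = 1180/0.33 = 3576 J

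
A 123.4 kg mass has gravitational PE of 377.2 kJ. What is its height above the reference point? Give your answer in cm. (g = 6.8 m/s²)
Convert to SI: m = 123.4 kg, PE = 377200 J
h = PE/(mg) = 377200/(123.4·6.8) = 449.519 m = 44950 cm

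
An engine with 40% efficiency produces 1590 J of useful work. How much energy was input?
W_in = W_out/η = 1590/0.4 = 3975 J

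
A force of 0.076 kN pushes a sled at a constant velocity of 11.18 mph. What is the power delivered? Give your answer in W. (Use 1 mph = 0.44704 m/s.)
Convert to SI: F = 76.0 N, v = 4.99791 m/s
P = Fv = (76.0)(4.99791) = 379.8 W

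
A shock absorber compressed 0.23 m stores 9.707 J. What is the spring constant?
k = 2·PE/x² = 2·9.707/(0.23)² = 367.0 N/m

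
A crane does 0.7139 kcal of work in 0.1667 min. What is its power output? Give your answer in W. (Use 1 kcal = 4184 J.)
Convert to SI: W = 2986.96 J, t = 10.002 s
P = W/t = 2986.96/10.002 = 298.6 W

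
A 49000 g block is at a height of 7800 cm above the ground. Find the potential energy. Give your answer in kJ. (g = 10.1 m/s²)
Convert to SI: m = 49.0 kg, h = 78.0 m
PE = mgh = (49.0)(10.1)(78.0) = 38602.2 J = 38.6 kJ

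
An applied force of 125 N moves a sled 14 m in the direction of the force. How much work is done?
W = F·d = (125)(14) = 1750 J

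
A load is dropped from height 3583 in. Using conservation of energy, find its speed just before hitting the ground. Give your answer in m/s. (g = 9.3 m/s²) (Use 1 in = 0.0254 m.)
Convert to SI: h = 91.0082 m
mgh = ½mv² ⇒ v = √(2gh) = √(2·9.3·91.0082) = 41.14 m/s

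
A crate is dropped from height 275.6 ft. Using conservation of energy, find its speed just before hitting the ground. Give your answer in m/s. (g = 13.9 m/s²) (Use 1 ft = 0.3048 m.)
Convert to SI: h = 84.0029 m
mgh = ½mv² ⇒ v = √(2gh) = √(2·13.9·84.0029) = 48.32 m/s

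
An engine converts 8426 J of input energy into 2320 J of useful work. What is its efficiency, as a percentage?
η = W_out/W_in = 2320/8426 = 27.53%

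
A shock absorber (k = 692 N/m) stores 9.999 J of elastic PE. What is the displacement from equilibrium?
x = √(2·PE/k) = √(2·9.999/692) = 0.17 m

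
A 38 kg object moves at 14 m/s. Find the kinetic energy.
KE = ½mv² = ½(38)(14)² = 3724.0 J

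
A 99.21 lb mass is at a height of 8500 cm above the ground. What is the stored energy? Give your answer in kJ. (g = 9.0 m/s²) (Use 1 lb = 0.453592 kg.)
Convert to SI: m = 45.0009 kg, h = 85.0 m
PE = mgh = (45.0009)(9.0)(85.0) = 34425.7 J = 34.43 kJ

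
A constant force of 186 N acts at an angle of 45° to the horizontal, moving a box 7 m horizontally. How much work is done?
W = F·d·cosθ = (186)(7)cos(45°) = 920.7 J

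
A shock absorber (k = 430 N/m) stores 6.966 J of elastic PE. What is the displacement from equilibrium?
x = √(2·PE/k) = √(2·6.966/430) = 0.18 m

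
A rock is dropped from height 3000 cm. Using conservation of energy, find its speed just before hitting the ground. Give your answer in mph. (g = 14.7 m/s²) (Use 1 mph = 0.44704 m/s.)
Convert to SI: h = 30.0 m
mgh = ½mv² ⇒ v = √(2gh) = √(2·14.7·30.0) = 29.6985 m/s = 66.43 mph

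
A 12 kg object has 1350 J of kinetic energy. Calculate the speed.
v = √(2·KE/m) = √(2·1350/12) = 15.0 m/s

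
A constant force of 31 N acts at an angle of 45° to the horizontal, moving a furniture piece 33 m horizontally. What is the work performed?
W = F·d·cosθ = (31)(33)cos(45°) = 723.4 J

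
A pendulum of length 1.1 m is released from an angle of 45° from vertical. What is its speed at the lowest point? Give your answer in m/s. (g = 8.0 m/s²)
h = L(1 − cosθ) = 1.1(1 − cos45°) = 0.322183 m
v = √(2gh) = √(2·8.0·0.322183) = 2.27 m/s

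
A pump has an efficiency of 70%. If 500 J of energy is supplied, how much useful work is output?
W_out = η·W_in = 0.7·500 = 350.0 J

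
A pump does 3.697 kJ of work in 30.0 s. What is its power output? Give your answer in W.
Convert to SI: W = 3697.0 J, t = 30.0 s
P = W/t = 3697.0/30.0 = 123.2 W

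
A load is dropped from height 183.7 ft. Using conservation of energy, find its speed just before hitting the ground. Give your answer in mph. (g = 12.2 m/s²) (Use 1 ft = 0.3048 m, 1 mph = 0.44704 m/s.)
Convert to SI: h = 55.9918 m
mgh = ½mv² ⇒ v = √(2gh) = √(2·12.2·55.9918) = 36.9621 m/s = 82.68 mph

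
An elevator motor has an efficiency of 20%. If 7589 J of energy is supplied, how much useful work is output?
W_out = η·W_in = 0.2·7589 = 1517.8 J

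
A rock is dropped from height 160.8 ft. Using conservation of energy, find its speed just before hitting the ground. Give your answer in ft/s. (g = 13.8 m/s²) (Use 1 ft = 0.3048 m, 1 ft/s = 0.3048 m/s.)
Convert to SI: h = 49.0118 m
mgh = ½mv² ⇒ v = √(2gh) = √(2·13.8·49.0118) = 36.7794 m/s = 120.7 ft/s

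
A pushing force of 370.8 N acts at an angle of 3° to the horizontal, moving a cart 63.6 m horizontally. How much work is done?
W = F·d·cosθ = (370.8)(63.6)cos(3°) = 23550 J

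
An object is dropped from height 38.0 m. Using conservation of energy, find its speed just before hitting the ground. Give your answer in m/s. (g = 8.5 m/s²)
mgh = ½mv² ⇒ v = √(2gh) = √(2·8.5·38.0) = 25.42 m/s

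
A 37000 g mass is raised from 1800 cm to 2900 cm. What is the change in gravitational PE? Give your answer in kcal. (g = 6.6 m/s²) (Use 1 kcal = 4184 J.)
Convert to SI: m = 37.0 kg, Δh = 11.0 m
ΔPE = mgΔh = (37.0)(6.6)(11.0) = 2686.2 J = 0.642 kcal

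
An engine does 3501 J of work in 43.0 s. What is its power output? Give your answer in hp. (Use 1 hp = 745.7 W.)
P = W/t = 3501.0/43.0 = 81.4186 W = 0.1092 hp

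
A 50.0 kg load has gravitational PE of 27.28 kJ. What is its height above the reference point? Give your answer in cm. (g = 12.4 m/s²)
Convert to SI: m = 50.0 kg, PE = 27280.0 J
h = PE/(mg) = 27280.0/(50.0·12.4) = 44.0 m = 4400 cm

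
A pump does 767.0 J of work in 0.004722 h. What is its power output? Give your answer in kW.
Convert to SI: W = 767.0 J, t = 16.9992 s
P = W/t = 767.0/16.9992 = 45.1198 W = 0.04512 kW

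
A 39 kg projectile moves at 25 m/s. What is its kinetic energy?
KE = ½mv² = ½(39)(25)² = 12187.5 J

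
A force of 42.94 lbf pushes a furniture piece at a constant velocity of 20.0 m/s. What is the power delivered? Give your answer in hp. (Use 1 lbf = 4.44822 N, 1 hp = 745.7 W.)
Convert to SI: F = 191.007 N, v = 20.0 m/s
P = Fv = (191.007)(20.0) = 3820.13 W = 5.123 hp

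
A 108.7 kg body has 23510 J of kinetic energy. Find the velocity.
v = √(2·KE/m) = √(2·23510/108.7) = 20.8 m/s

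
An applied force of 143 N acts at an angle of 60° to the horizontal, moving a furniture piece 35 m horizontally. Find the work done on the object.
W = F·d·cosθ = (143)(35)cos(60°) = 2503 J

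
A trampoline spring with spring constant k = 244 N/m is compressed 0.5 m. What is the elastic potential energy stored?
PE = ½kx² = ½(244)(0.5)² = 30.5 J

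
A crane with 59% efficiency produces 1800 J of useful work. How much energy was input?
W_in = W_out/η = 1800/0.59 = 3051 J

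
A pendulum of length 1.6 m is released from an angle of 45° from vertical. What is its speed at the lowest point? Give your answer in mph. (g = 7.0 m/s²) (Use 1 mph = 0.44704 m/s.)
h = L(1 − cosθ) = 1.6(1 − cos45°) = 0.468629 m
v = √(2gh) = √(2·7.0·0.468629) = 2.56141 m/s = 5.73 mph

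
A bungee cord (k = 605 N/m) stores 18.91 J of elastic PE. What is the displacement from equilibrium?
x = √(2·PE/k) = √(2·18.91/605) = 0.25 m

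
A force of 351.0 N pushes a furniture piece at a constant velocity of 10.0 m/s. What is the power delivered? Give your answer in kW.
P = Fv = (351.0)(10.0) = 3510.0 W = 3.51 kW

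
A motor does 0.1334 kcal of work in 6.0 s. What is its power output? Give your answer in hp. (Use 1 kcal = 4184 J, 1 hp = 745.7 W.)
Convert to SI: W = 558.146 J, t = 6.0 s
P = W/t = 558.146/6.0 = 93.0243 W = 0.1247 hp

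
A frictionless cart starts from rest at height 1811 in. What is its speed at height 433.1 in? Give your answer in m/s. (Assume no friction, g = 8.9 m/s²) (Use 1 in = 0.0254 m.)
Convert to SI: h₁−h₂ = 34.9987 m
mgh₁ = mgh₂ + ½mv² ⇒ v = √(2g(h₁−h₂)) = √(2·8.9·34.9987) = 24.96 m/s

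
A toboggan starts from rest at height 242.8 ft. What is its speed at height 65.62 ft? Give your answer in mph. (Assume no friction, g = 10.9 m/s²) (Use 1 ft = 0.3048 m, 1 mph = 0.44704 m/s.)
Convert to SI: h₁−h₂ = 54.0045 m
mgh₁ = mgh₂ + ½mv² ⇒ v = √(2g(h₁−h₂)) = √(2·10.9·54.0045) = 34.3118 m/s = 76.75 mph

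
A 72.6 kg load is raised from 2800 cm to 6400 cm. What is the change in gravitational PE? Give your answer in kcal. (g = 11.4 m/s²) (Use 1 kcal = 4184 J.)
Convert to SI: m = 72.6 kg, Δh = 36.0 m
ΔPE = mgΔh = (72.6)(11.4)(36.0) = 29795.0 J = 7.121 kcal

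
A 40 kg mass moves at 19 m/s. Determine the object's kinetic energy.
KE = ½mv² = ½(40)(19)² = 7220.0 J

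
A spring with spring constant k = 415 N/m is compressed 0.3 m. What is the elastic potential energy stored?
PE = ½kx² = ½(415)(0.3)² = 18.68 J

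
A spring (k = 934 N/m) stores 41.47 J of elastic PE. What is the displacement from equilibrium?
x = √(2·PE/k) = √(2·41.47/934) = 0.298 m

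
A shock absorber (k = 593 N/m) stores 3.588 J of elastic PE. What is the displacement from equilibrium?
x = √(2·PE/k) = √(2·3.588/593) = 0.11 m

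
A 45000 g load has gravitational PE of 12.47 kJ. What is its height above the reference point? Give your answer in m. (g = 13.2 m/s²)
Convert to SI: m = 45.0 kg, PE = 12470.0 J
h = PE/(mg) = 12470.0/(45.0·13.2) = 20.99 m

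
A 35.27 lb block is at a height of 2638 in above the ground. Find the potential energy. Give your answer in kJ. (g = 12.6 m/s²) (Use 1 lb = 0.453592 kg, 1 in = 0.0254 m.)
Convert to SI: m = 15.9982 kg, h = 67.0052 m
PE = mgh = (15.9982)(12.6)(67.0052) = 13506.7 J = 13.51 kJ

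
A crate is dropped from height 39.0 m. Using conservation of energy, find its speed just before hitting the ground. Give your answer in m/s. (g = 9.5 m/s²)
mgh = ½mv² ⇒ v = √(2gh) = √(2·9.5·39.0) = 27.22 m/s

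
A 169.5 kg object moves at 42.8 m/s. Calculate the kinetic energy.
KE = ½mv² = ½(169.5)(42.8)² = 155200 J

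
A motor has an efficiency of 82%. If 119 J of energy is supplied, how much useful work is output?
W_out = η·W_in = 0.82·119 = 97.58 J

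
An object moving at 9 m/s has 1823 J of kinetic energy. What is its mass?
m = 2·KE/v² = 2·1823/(9)² = 45.01 kg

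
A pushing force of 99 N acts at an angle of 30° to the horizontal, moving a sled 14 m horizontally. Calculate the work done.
W = F·d·cosθ = (99)(14)cos(30°) = 1200 J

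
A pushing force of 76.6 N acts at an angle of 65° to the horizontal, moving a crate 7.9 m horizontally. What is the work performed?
W = F·d·cosθ = (76.6)(7.9)cos(65°) = 255.7 J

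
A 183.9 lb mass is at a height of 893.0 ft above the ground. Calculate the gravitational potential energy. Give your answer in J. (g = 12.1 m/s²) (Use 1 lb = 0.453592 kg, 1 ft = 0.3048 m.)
Convert to SI: m = 83.4156 kg, h = 272.186 m
PE = mgh = (83.4156)(12.1)(272.186) = 274700 J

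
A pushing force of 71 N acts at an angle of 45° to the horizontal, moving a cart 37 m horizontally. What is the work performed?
W = F·d·cosθ = (71)(37)cos(45°) = 1858 J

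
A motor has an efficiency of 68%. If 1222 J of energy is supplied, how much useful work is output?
W_out = η·W_in = 0.68·1222 = 830.96 J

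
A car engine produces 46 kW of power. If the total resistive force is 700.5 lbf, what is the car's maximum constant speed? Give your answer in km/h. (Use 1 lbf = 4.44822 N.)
Convert to SI: F = 3115.98 N
P = Fv ⇒ v = P/F = 46000 W/3115.98 N = 14.7626 m/s = 53.15 km/h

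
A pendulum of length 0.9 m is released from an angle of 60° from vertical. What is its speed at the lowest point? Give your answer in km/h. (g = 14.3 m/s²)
h = L(1 − cosθ) = 0.9(1 − cos60°) = 0.45 m
v = √(2gh) = √(2·14.3·0.45) = 3.58748 m/s = 12.91 km/h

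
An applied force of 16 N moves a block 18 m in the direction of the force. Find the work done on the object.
W = F·d = (16)(18) = 288.0 J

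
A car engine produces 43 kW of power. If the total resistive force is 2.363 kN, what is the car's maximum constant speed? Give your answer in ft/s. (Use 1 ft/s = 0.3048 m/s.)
Convert to SI: F = 2363.0 N
P = Fv ⇒ v = P/F = 43000 W/2363.0 N = 18.1972 m/s = 59.7 ft/s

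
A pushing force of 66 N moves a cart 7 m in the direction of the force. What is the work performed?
W = F·d = (66)(7) = 462.0 J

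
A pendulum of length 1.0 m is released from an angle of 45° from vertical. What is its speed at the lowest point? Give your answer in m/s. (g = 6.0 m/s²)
h = L(1 − cosθ) = 1.0(1 − cos45°) = 0.292893 m
v = √(2gh) = √(2·6.0·0.292893) = 1.875 m/s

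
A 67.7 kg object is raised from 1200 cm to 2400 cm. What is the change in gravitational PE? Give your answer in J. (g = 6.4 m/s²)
Convert to SI: m = 67.7 kg, Δh = 12.0 m
ΔPE = mgΔh = (67.7)(6.4)(12.0) = 5199 J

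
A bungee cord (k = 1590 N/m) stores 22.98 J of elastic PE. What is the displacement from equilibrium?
x = √(2·PE/k) = √(2·22.98/1590) = 0.17 m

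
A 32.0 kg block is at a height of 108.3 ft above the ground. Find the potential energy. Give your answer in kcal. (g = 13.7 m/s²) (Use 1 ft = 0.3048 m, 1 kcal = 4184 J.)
Convert to SI: m = 32.0 kg, h = 33.0098 m
PE = mgh = (32.0)(13.7)(33.0098) = 14471.5 J = 3.459 kcal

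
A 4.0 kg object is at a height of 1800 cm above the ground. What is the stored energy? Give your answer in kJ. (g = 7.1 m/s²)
Convert to SI: m = 4.0 kg, h = 18.0 m
PE = mgh = (4.0)(7.1)(18.0) = 511.2 J = 0.5112 kJ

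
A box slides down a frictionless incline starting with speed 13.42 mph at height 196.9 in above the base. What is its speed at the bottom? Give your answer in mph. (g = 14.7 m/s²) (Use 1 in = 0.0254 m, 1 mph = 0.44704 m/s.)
Convert to SI: v₀ = 5.99928 m/s, h = 5.00126 m
½mv₀² + mgh = ½mv² ⇒ v = √(v₀² + 2gh) = √(5.99928² + 2·14.7·5.00126) = 13.5288 m/s = 30.26 mph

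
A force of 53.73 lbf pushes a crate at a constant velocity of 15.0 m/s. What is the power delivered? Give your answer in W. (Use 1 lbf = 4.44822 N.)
Convert to SI: F = 239.003 N, v = 15.0 m/s
P = Fv = (239.003)(15.0) = 3585 W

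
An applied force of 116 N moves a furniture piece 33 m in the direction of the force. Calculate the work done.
W = F·d = (116)(33) = 3828 J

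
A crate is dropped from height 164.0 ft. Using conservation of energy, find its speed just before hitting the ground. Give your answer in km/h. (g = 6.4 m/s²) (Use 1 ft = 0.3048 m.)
Convert to SI: h = 49.9872 m
mgh = ½mv² ⇒ v = √(2gh) = √(2·6.4·49.9872) = 25.295 m/s = 91.06 km/h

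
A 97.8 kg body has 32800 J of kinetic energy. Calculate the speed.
v = √(2·KE/m) = √(2·32800/97.8) = 25.9 m/s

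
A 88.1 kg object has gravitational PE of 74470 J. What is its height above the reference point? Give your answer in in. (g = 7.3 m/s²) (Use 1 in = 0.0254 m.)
h = PE/(mg) = 74470.0/(88.1·7.3) = 115.793 m = 4559 in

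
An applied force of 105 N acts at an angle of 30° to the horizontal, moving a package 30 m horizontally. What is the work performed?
W = F·d·cosθ = (105)(30)cos(30°) = 2728 J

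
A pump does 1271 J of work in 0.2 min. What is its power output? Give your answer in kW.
Convert to SI: W = 1271.0 J, t = 12.0 s
P = W/t = 1271.0/12.0 = 105.917 W = 0.1059 kW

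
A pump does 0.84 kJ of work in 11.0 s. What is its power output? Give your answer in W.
Convert to SI: W = 840.0 J, t = 11.0 s
P = W/t = 840.0/11.0 = 76.36 W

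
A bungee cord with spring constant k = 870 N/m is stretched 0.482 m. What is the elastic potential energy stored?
PE = ½kx² = ½(870)(0.482)² = 101.1 J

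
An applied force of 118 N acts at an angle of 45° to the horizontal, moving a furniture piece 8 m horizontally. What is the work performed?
W = F·d·cosθ = (118)(8)cos(45°) = 667.5 J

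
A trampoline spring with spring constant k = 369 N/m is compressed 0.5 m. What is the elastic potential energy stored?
PE = ½kx² = ½(369)(0.5)² = 46.13 J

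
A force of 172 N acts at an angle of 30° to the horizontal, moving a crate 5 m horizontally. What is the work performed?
W = F·d·cosθ = (172)(5)cos(30°) = 744.8 J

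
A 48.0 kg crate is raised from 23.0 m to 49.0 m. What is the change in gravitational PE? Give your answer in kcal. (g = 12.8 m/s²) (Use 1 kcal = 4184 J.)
ΔPE = mgΔh = (48.0)(12.8)(26.0) = 15974.4 J = 3.818 kcal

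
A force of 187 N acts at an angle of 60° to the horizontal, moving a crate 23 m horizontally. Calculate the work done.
W = F·d·cosθ = (187)(23)cos(60°) = 2151 J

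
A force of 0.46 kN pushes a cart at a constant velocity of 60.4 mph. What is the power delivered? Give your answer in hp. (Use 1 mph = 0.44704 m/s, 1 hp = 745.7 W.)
Convert to SI: F = 460.0 N, v = 27.0012 m/s
P = Fv = (460.0)(27.0012) = 12420.6 W = 16.66 hp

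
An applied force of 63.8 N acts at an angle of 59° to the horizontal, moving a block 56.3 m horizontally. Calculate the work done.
W = F·d·cosθ = (63.8)(56.3)cos(59°) = 1850 J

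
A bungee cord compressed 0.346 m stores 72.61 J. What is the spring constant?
k = 2·PE/x² = 2·72.61/(0.346)² = 1213 N/m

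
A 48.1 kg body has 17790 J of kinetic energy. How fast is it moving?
v = √(2·KE/m) = √(2·17790/48.1) = 27.2 m/s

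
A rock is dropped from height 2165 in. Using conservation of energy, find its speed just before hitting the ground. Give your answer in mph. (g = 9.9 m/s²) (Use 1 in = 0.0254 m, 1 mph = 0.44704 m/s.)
Convert to SI: h = 54.991 m
mgh = ½mv² ⇒ v = √(2gh) = √(2·9.9·54.991) = 32.9973 m/s = 73.81 mph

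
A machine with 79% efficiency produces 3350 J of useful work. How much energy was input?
W_in = W_out/η = 3350/0.79 = 4241 J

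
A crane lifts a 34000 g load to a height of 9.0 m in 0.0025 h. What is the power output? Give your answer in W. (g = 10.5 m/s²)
Convert to SI: m = 34.0 kg, h = 9.0 m, t = 9.0 s
P = mgh/t = (34.0)(10.5)(9.0)/9.0 = 357.0 W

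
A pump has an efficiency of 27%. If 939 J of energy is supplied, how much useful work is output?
W_out = η·W_in = 0.27·939 = 253.53 J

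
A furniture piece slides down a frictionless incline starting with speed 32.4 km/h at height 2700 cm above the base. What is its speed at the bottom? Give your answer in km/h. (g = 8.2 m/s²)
Convert to SI: v₀ = 9.0 m/s, h = 27.0 m
½mv₀² + mgh = ½mv² ⇒ v = √(v₀² + 2gh) = √(9.0² + 2·8.2·27.0) = 22.8867 m/s = 82.39 km/h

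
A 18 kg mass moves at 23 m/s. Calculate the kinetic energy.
KE = ½mv² = ½(18)(23)² = 4761.0 J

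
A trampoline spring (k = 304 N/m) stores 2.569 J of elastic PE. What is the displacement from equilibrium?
x = √(2·PE/k) = √(2·2.569/304) = 0.13 m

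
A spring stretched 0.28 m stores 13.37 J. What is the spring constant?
k = 2·PE/x² = 2·13.37/(0.28)² = 341.1 N/m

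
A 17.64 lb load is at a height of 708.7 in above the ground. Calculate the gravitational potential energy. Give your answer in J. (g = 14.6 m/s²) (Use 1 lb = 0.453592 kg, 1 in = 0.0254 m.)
Convert to SI: m = 8.00136 kg, h = 18.001 m
PE = mgh = (8.00136)(14.6)(18.001) = 2103 J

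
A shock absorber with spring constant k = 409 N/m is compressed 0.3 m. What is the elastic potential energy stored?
PE = ½kx² = ½(409)(0.3)² = 18.41 J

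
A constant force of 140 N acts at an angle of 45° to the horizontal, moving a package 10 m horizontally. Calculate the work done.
W = F·d·cosθ = (140)(10)cos(45°) = 989.9 J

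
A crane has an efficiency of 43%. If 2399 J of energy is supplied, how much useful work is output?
W_out = η·W_in = 0.43·2399 = 1031.57 J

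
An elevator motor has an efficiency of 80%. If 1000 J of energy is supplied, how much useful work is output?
W_out = η·W_in = 0.8·1000 = 800.0 J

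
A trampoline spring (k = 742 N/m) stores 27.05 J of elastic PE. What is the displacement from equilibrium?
x = √(2·PE/k) = √(2·27.05/742) = 0.27 m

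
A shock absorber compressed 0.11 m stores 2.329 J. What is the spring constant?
k = 2·PE/x² = 2·2.329/(0.11)² = 385.0 N/m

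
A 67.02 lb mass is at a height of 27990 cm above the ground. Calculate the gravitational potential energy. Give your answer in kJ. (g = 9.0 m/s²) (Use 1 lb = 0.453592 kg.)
Convert to SI: m = 30.3997 kg, h = 279.9 m
PE = mgh = (30.3997)(9.0)(279.9) = 76580.0 J = 76.58 kJ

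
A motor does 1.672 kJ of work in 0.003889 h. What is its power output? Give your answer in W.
Convert to SI: W = 1672.0 J, t = 14.0004 s
P = W/t = 1672.0/14.0004 = 119.4 W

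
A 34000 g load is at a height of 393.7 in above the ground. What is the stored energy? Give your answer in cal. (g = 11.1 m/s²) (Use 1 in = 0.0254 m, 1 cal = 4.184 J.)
Convert to SI: m = 34.0 kg, h = 9.99998 m
PE = mgh = (34.0)(11.1)(9.99998) = 3773.99 J = 902.0 cal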